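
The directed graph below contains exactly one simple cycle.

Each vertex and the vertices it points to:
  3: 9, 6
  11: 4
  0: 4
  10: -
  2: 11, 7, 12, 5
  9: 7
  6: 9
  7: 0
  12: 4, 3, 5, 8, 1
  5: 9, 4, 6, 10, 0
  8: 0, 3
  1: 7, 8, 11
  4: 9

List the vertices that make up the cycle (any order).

DFS with gray/black marking from 7:
7 gray
  0 gray
    4 gray
      9 gray
        9→7: 7 is gray → back edge
Back edge closes the cycle 7 → 0 → 4 → 9 → 7; its vertices are {0, 4, 7, 9}.

0, 4, 7, 9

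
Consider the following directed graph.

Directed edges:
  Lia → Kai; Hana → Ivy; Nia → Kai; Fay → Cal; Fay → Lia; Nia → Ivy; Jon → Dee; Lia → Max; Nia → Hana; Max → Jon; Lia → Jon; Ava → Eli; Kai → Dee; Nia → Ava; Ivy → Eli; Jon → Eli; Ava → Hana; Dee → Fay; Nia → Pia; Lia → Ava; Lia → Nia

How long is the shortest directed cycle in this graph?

4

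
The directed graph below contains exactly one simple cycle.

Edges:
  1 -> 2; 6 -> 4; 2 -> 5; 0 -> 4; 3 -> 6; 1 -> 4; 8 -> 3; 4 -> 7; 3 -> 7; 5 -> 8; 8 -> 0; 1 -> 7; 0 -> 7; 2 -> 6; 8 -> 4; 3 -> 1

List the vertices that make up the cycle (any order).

1, 2, 3, 5, 8

DFS with gray/black marking from 2:
2 gray
  6 gray
    4 gray
      7 gray
      7 black
    4 black
  6 black
  5 gray
    8 gray
      3 gray
        3→6: 6 black — skip
        1 gray
          1→4: 4 black — skip
          1→2: 2 is gray → back edge
Back edge closes the cycle 2 → 5 → 8 → 3 → 1 → 2; its vertices are {1, 2, 3, 5, 8}.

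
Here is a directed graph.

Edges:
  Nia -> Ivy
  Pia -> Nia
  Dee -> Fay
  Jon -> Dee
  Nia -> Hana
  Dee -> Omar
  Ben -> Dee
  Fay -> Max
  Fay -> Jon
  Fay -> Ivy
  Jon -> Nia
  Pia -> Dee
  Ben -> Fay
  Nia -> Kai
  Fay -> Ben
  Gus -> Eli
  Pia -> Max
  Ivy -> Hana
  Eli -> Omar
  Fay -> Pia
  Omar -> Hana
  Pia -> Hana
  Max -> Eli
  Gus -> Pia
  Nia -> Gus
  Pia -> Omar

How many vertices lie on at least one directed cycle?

A vertex is on a directed cycle iff it belongs to a strongly connected component of size ≥ 2 (or has a self-loop).
The vertices on cycles are {Ben, Dee, Fay, Gus, Jon, Nia, Pia} — 7 in total.

7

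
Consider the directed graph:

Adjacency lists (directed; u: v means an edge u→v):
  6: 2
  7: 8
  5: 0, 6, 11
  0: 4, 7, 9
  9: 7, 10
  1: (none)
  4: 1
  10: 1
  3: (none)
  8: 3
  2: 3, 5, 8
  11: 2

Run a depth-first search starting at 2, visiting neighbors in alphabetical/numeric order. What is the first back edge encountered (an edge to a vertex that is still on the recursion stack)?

DFS from 2 (visiting neighbors in alphabetical/numeric order); mark gray on enter, black on exit:
2 gray
  3 gray
  3 black
  5 gray
    0 gray
      4 gray
        1 gray
        1 black
      4 black
      7 gray
        8 gray
          8→3: 3 black — skip
        8 black
      7 black
      9 gray
        9→7: 7 black — skip
        10 gray
          10→1: 1 black — skip
        10 black
      9 black
    0 black
    6 gray
      6→2: 2 is gray → back edge
First back edge: 6 → 2.

6->2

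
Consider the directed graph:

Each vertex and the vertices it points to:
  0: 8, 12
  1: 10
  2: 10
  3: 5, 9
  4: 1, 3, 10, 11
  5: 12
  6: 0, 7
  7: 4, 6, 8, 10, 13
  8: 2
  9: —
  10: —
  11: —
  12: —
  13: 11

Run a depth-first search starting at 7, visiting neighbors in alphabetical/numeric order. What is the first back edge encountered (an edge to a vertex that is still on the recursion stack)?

DFS from 7 (visiting neighbors in alphabetical/numeric order); mark gray on enter, black on exit:
7 gray
  4 gray
    1 gray
      10 gray
      10 black
    1 black
    3 gray
      5 gray
        12 gray
        12 black
      5 black
      9 gray
      9 black
    3 black
    4→10: 10 black — skip
    11 gray
    11 black
  4 black
  6 gray
    0 gray
      8 gray
        2 gray
          2→10: 10 black — skip
        2 black
      8 black
      0→12: 12 black — skip
    0 black
    6→7: 7 is gray → back edge
First back edge: 6 → 7.

6->7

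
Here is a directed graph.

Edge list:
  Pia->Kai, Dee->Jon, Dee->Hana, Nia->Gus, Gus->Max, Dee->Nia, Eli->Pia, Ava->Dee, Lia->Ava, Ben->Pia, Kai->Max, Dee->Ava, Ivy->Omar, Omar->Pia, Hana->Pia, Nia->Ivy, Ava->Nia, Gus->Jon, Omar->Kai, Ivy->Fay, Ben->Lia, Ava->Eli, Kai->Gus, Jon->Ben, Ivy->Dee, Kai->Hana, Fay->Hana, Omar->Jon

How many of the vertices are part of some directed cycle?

A vertex is on a directed cycle iff it belongs to a strongly connected component of size ≥ 2 (or has a self-loop).
The vertices on cycles are {Ava, Ben, Dee, Eli, Fay, Gus, Ivy, Jon, Kai, Lia, Nia, Pia, Hana, Omar} — 14 in total.

14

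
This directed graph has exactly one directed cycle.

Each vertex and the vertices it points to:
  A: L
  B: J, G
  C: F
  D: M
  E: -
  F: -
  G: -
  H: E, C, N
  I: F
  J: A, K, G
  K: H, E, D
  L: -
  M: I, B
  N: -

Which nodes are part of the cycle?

DFS with gray/black marking from K:
K gray
  H gray
    E gray
    E black
    C gray
      F gray
      F black
    C black
    N gray
    N black
  H black
  K→E: E black — skip
  D gray
    M gray
      I gray
        I→F: F black — skip
      I black
      B gray
        J gray
          A gray
            L gray
            L black
          A black
          J→K: K is gray → back edge
Back edge closes the cycle K → D → M → B → J → K; its vertices are {B, D, J, K, M}.

B, D, J, K, M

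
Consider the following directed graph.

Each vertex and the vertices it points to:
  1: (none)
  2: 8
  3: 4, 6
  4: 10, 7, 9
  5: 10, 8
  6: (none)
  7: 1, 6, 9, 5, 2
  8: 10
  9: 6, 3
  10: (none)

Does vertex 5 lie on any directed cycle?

No

5 lies on a cycle iff there is a path from 5 back to itself.
Exploring from 5, it never reaches itself; equivalently, its strongly connected component is a singleton.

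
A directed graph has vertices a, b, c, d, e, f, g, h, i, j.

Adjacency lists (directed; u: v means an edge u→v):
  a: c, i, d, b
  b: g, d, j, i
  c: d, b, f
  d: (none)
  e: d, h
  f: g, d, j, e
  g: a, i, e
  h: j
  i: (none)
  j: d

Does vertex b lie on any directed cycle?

Yes

b is on a cycle iff b can reach itself via ≥1 edge.
b → g → a → b — yes.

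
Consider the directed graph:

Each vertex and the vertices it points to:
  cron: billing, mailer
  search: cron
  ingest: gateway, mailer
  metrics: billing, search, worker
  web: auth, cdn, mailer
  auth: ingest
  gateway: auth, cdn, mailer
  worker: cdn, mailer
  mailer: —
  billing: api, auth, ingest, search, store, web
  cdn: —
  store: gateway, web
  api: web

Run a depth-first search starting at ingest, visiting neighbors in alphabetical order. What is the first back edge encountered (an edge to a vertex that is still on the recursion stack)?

auth→ingest

DFS from ingest (visiting neighbors in alphabetical order); mark gray on enter, black on exit:
ingest gray
  gateway gray
    auth gray
      auth→ingest: ingest is gray → back edge
First back edge: auth → ingest.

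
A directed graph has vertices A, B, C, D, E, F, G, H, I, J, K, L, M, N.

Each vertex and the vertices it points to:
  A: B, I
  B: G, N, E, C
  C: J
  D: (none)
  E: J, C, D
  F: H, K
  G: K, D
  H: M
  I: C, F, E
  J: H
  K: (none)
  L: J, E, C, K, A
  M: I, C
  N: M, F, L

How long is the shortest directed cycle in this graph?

For each vertex v, BFS finds the shortest path from v back to v.
The shortest such closed walk is A → B → N → L → A, length 4.

4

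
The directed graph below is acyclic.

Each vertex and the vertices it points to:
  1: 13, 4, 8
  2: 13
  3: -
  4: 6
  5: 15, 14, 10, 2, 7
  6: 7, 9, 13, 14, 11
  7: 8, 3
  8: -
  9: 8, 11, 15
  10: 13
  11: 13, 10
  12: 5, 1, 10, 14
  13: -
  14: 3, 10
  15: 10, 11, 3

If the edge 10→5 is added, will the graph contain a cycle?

Adding 10→5 creates a cycle iff 5 can already reach 10.
Path from 5: 5 → 10.
So 5 → … → 10 → 5 is a cycle.

Yes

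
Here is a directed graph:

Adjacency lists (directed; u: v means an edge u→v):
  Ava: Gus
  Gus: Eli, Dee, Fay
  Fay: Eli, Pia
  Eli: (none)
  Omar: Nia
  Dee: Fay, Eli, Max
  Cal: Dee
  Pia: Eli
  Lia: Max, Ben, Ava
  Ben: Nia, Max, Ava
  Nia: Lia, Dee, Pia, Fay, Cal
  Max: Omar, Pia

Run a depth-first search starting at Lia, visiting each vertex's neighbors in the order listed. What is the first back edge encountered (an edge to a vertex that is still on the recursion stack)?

Nia→Lia

DFS from Lia (visiting each vertex's neighbors in the order listed); mark gray on enter, black on exit:
Lia gray
  Max gray
    Omar gray
      Nia gray
        Nia→Lia: Lia is gray → back edge
First back edge: Nia → Lia.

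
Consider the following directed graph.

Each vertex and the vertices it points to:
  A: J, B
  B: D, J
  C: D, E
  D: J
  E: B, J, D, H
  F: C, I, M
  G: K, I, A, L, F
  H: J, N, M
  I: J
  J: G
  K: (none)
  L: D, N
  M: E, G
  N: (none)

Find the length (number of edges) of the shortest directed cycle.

For each vertex v, BFS finds the shortest path from v back to v.
The shortest such closed walk is G → F → M → G, length 3.

3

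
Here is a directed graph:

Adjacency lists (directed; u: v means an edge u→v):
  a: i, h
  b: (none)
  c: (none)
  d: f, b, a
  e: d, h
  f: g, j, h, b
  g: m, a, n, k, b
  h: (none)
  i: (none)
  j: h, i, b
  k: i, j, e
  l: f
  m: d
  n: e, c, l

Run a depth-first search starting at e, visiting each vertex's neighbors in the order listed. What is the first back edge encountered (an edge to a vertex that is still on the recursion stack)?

DFS from e (visiting each vertex's neighbors in the order listed); mark gray on enter, black on exit:
e gray
  d gray
    f gray
      g gray
        m gray
          m→d: d is gray → back edge
First back edge: m → d.

m->d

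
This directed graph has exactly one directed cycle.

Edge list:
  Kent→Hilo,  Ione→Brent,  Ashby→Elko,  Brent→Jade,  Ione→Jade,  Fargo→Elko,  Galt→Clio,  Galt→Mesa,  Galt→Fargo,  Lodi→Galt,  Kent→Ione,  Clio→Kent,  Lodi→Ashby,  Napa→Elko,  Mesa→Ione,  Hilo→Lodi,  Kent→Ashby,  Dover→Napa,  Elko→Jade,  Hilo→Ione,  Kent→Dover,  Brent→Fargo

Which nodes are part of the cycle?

DFS with gray/black marking from Galt:
Galt gray
  Mesa gray
    Ione gray
      Brent gray
        Jade gray
        Jade black
        Fargo gray
          Elko gray
            Elko→Jade: Jade black — skip
          Elko black
        Fargo black
      Brent black
      Ione→Jade: Jade black — skip
    Ione black
  Mesa black
  Galt→Fargo: Fargo black — skip
  Clio gray
    Kent gray
      Kent→Ione: Ione black — skip
      Ashby gray
        Ashby→Elko: Elko black — skip
      Ashby black
      Hilo gray
        Lodi gray
          Lodi→Ashby: Ashby black — skip
          Lodi→Galt: Galt is gray → back edge
Back edge closes the cycle Galt → Clio → Kent → Hilo → Lodi → Galt; its vertices are {Clio, Galt, Hilo, Kent, Lodi}.

Clio, Galt, Hilo, Kent, Lodi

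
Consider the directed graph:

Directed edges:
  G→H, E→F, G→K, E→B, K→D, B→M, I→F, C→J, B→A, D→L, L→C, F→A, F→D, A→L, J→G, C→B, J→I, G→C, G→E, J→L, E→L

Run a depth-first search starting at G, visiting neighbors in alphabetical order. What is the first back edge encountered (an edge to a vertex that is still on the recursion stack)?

DFS from G (visiting neighbors in alphabetical order); mark gray on enter, black on exit:
G gray
  C gray
    B gray
      A gray
        L gray
          L→C: C is gray → back edge
First back edge: L → C.

L->C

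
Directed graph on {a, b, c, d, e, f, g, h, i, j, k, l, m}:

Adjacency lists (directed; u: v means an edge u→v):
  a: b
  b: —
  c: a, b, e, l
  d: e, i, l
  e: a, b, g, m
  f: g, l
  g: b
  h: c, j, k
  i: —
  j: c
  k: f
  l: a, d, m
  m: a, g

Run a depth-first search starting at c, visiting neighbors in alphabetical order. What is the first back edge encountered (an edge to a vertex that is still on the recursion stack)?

d→l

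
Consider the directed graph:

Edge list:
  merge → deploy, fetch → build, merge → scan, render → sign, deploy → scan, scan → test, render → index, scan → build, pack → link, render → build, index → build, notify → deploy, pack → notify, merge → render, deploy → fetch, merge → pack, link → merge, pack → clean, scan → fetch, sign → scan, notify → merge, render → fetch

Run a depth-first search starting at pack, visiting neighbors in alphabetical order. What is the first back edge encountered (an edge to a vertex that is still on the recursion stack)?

merge→pack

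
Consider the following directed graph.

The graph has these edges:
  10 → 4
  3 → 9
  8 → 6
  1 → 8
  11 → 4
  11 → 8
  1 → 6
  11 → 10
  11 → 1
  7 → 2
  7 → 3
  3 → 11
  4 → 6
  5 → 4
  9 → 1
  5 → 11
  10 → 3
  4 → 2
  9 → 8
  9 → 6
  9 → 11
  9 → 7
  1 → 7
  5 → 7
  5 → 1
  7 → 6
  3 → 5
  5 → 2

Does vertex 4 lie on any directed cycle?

No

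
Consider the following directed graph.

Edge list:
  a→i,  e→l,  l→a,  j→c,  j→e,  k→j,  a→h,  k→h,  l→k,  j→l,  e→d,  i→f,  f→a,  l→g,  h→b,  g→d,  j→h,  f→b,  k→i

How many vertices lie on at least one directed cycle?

A vertex is on a directed cycle iff it belongs to a strongly connected component of size ≥ 2 (or has a self-loop).
The vertices on cycles are {a, e, f, i, j, k, l} — 7 in total.

7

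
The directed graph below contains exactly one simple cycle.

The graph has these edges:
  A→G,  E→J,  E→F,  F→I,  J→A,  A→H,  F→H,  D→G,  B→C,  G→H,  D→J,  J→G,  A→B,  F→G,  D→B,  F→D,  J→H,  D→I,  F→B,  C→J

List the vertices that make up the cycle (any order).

A, B, C, J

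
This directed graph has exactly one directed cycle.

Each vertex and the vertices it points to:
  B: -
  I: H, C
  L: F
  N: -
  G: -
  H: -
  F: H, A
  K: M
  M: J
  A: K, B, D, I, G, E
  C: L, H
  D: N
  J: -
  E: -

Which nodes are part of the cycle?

DFS with gray/black marking from A:
A gray
  K gray
    M gray
      J gray
      J black
    M black
  K black
  B gray
  B black
  D gray
    N gray
    N black
  D black
  I gray
    H gray
    H black
    C gray
      L gray
        F gray
          F→H: H black — skip
          F→A: A is gray → back edge
Back edge closes the cycle A → I → C → L → F → A; its vertices are {A, C, F, I, L}.

A, C, F, I, L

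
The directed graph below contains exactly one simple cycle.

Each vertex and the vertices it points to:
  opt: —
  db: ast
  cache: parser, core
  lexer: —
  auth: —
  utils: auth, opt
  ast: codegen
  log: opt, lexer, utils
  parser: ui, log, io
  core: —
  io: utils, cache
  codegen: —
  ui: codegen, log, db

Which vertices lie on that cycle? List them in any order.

DFS with gray/black marking from cache:
cache gray
  parser gray
    ui gray
      codegen gray
      codegen black
      log gray
        opt gray
        opt black
        lexer gray
        lexer black
        utils gray
          auth gray
          auth black
          utils→opt: opt black — skip
        utils black
      log black
      db gray
        ast gray
          ast→codegen: codegen black — skip
        ast black
      db black
    ui black
    parser→log: log black — skip
    io gray
      io→utils: utils black — skip
      io→cache: cache is gray → back edge
Back edge closes the cycle cache → parser → io → cache; its vertices are {io, cache, parser}.

io, cache, parser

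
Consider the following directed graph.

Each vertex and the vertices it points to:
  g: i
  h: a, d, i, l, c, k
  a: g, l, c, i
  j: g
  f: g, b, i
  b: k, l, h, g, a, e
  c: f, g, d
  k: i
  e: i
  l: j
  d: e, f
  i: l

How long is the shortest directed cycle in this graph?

For each vertex v, BFS finds the shortest path from v back to v.
The shortest such closed walk is b → a → c → f → b, length 4.

4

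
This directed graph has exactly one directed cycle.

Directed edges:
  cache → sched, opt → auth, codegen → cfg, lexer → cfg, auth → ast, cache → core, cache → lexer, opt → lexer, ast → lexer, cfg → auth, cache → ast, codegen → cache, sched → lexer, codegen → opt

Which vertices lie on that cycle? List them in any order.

DFS with gray/black marking from cfg:
cfg gray
  auth gray
    ast gray
      lexer gray
        lexer→cfg: cfg is gray → back edge
Back edge closes the cycle cfg → auth → ast → lexer → cfg; its vertices are {ast, cfg, auth, lexer}.

ast, cfg, auth, lexer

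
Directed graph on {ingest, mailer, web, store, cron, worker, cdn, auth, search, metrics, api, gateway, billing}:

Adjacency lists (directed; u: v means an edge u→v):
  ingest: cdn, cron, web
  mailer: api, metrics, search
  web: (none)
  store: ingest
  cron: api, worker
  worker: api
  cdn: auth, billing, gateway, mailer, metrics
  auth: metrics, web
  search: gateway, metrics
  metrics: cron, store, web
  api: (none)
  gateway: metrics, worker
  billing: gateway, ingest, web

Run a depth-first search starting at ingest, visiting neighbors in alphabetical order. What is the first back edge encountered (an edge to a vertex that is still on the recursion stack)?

store->ingest

DFS from ingest (visiting neighbors in alphabetical order); mark gray on enter, black on exit:
ingest gray
  cdn gray
    auth gray
      metrics gray
        cron gray
          api gray
          api black
          worker gray
            worker→api: api black — skip
          worker black
        cron black
        store gray
          store→ingest: ingest is gray → back edge
First back edge: store → ingest.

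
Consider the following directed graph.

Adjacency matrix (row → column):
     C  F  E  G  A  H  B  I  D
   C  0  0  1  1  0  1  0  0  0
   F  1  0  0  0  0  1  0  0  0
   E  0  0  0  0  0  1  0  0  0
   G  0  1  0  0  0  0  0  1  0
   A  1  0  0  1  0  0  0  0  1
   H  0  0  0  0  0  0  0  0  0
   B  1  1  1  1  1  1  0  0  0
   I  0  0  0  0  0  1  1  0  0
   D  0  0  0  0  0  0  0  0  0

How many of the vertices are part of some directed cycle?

6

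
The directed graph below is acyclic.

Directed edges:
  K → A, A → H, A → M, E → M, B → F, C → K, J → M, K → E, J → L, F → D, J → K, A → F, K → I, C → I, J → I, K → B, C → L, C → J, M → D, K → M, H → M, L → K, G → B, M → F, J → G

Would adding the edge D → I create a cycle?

No

Adding D→I creates a cycle iff I can already reach D.
Explore from I: no path reaches D. The graph stays acyclic.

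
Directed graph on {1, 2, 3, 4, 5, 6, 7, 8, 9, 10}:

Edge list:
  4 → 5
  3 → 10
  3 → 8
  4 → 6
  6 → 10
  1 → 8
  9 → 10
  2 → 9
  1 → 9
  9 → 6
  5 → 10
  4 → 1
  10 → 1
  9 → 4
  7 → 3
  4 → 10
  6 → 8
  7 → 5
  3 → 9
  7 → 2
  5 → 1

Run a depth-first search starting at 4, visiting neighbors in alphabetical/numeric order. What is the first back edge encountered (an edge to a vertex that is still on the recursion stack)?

9->4

DFS from 4 (visiting neighbors in alphabetical/numeric order); mark gray on enter, black on exit:
4 gray
  1 gray
    8 gray
    8 black
    9 gray
      9→4: 4 is gray → back edge
First back edge: 9 → 4.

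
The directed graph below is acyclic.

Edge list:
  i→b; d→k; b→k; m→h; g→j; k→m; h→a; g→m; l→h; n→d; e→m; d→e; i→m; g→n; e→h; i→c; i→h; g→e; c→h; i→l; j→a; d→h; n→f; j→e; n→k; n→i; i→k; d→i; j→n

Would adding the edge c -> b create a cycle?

Adding c→b creates a cycle iff b can already reach c.
Explore from b: no path reaches c. The graph stays acyclic.

No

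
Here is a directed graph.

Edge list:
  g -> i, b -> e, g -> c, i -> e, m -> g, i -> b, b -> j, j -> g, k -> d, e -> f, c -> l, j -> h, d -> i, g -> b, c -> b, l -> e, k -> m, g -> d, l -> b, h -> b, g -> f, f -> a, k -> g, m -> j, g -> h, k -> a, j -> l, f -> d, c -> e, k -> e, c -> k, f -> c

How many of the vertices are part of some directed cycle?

A vertex is on a directed cycle iff it belongs to a strongly connected component of size ≥ 2 (or has a self-loop).
The vertices on cycles are {b, c, d, e, f, g, h, i, j, k, l, m} — 12 in total.

12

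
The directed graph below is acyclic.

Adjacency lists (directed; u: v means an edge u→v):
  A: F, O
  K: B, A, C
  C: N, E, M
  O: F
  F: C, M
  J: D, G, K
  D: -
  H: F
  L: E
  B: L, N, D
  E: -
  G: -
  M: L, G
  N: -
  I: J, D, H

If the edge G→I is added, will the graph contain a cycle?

Yes

Adding G→I creates a cycle iff I can already reach G.
Path from I: I → J → G.
So I → … → G → I is a cycle.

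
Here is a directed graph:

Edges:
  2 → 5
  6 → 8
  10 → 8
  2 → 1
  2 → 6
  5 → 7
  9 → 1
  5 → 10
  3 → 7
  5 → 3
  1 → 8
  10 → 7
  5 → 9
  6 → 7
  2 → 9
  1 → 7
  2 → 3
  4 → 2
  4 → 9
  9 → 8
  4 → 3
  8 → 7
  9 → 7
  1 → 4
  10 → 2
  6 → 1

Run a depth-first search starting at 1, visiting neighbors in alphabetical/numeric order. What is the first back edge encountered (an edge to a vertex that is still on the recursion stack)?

2->1

DFS from 1 (visiting neighbors in alphabetical/numeric order); mark gray on enter, black on exit:
1 gray
  4 gray
    2 gray
      2→1: 1 is gray → back edge
First back edge: 2 → 1.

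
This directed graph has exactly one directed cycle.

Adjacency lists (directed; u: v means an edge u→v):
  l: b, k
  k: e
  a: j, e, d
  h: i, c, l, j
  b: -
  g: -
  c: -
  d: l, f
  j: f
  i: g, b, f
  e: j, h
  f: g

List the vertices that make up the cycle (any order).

DFS with gray/black marking from e:
e gray
  j gray
    f gray
      g gray
      g black
    f black
  j black
  h gray
    i gray
      i→g: g black — skip
      b gray
      b black
      i→f: f black — skip
    i black
    c gray
    c black
    l gray
      l→b: b black — skip
      k gray
        k→e: e is gray → back edge
Back edge closes the cycle e → h → l → k → e; its vertices are {e, h, k, l}.

e, h, k, l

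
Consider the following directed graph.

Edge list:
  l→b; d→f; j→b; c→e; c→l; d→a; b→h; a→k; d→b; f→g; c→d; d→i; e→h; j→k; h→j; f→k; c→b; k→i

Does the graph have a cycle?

Yes

DFS with white/gray/black marking, starting from b:
b gray
  h gray
    j gray
      k gray
        i gray
        i black
      k black
      j→b: b is gray → back edge
Back edge found, so a cycle exists: b → h → j → b.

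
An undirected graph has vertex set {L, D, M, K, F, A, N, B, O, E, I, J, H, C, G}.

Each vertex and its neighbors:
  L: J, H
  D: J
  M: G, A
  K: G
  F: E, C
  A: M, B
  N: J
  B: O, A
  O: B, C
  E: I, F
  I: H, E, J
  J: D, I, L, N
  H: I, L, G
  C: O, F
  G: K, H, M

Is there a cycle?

DFS, tracking each vertex's parent; an edge to a visited non-parent vertex closes a cycle.
Start from F:
visit F (parent –)
  visit E (parent F)
    visit I (parent E)
      visit H (parent I)
        H–I: parent, skip
        visit L (parent H)
          visit J (parent L)
            visit D (parent J)
              D–J: parent, skip
            J–I: I visited and ≠ parent → cycle
Cycle: I – H – L – J – I.

Yes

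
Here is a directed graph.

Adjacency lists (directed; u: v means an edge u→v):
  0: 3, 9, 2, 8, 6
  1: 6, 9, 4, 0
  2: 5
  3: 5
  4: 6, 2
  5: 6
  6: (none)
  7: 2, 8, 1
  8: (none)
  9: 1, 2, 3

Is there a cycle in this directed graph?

DFS with white/gray/black marking, starting from 6:
6 gray
6 black
0 gray
  3 gray
    5 gray
      5→6: 6 black — skip
    5 black
  3 black
  9 gray
    1 gray
      1→6: 6 black — skip
      1→9: 9 is gray → back edge
Back edge found, so a cycle exists: 9 → 1 → 9.

Yes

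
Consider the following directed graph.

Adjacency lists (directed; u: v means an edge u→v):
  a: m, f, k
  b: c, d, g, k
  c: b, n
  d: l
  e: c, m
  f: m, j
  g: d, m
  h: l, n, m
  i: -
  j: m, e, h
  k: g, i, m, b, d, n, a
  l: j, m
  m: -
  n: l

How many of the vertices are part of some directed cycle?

12

A vertex is on a directed cycle iff it belongs to a strongly connected component of size ≥ 2 (or has a self-loop).
The vertices on cycles are {a, b, c, d, e, f, g, h, j, k, l, n} — 12 in total.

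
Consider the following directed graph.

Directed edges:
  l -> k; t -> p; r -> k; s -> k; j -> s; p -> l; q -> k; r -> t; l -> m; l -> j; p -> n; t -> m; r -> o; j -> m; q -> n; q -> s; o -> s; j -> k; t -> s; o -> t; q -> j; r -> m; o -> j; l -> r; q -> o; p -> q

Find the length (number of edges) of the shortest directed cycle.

4

For each vertex v, BFS finds the shortest path from v back to v.
The shortest such closed walk is p → l → r → t → p, length 4.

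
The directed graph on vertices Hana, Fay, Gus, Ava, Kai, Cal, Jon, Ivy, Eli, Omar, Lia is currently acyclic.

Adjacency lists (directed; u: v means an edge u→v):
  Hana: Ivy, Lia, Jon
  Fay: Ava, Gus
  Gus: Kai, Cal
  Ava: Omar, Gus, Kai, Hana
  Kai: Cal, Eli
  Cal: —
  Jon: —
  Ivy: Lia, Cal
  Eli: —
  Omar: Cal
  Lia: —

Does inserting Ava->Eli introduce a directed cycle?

No

Adding Ava→Eli creates a cycle iff Eli can already reach Ava.
Explore from Eli: no path reaches Ava. The graph stays acyclic.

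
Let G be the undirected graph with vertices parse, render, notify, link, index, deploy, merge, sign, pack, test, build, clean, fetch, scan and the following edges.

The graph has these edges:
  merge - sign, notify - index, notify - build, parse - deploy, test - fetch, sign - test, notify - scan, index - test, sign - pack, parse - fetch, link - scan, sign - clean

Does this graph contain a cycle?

DFS, tracking each vertex's parent; an edge to a visited non-parent vertex closes a cycle.
Start from pack:
visit pack (parent –)
  visit sign (parent pack)
    visit test (parent sign)
      visit fetch (parent test)
        visit parse (parent fetch)
          visit deploy (parent parse)
            deploy–parse: parent, skip
          parse–fetch: parent, skip
        fetch–test: parent, skip
      test–sign: parent, skip
      visit index (parent test)
        visit notify (parent index)
          visit build (parent notify)
            build–notify: parent, skip
          visit scan (parent notify)
            scan–notify: parent, skip
            visit link (parent scan)
              link–scan: parent, skip
          notify–index: parent, skip
        index–test: parent, skip
    sign–pack: parent, skip
    visit merge (parent sign)
      merge–sign: parent, skip
    visit clean (parent sign)
      clean–sign: parent, skip
visit render (parent –)
No non-parent visited neighbor found — the graph is a forest.

No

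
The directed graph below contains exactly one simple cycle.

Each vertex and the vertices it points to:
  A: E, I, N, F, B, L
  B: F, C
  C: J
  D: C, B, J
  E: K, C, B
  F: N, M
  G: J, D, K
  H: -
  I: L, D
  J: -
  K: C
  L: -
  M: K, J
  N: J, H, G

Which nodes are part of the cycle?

B, D, F, G, N

DFS with gray/black marking from F:
F gray
  N gray
    J gray
    J black
    H gray
    H black
    G gray
      G→J: J black — skip
      D gray
        C gray
          C→J: J black — skip
        C black
        B gray
          B→F: F is gray → back edge
Back edge closes the cycle F → N → G → D → B → F; its vertices are {B, D, F, G, N}.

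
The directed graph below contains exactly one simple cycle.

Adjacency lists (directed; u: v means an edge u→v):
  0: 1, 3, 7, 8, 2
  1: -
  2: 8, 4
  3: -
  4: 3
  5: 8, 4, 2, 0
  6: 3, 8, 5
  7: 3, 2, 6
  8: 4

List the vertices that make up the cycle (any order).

DFS with gray/black marking from 0:
0 gray
  1 gray
  1 black
  3 gray
  3 black
  7 gray
    7→3: 3 black — skip
    2 gray
      8 gray
        4 gray
          4→3: 3 black — skip
        4 black
      8 black
      2→4: 4 black — skip
    2 black
    6 gray
      6→3: 3 black — skip
      6→8: 8 black — skip
      5 gray
        5→8: 8 black — skip
        5→4: 4 black — skip
        5→2: 2 black — skip
        5→0: 0 is gray → back edge
Back edge closes the cycle 0 → 7 → 6 → 5 → 0; its vertices are {0, 5, 6, 7}.

0, 5, 6, 7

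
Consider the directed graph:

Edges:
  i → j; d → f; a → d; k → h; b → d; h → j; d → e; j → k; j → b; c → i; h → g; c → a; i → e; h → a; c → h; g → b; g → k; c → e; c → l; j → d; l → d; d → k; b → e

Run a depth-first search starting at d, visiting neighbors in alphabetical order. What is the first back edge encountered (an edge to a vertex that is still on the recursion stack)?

a→d

DFS from d (visiting neighbors in alphabetical order); mark gray on enter, black on exit:
d gray
  e gray
  e black
  f gray
  f black
  k gray
    h gray
      a gray
        a→d: d is gray → back edge
First back edge: a → d.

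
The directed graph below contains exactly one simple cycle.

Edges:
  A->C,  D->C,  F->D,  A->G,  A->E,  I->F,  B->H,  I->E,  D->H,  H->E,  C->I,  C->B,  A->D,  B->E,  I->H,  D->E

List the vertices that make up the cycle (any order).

C, D, F, I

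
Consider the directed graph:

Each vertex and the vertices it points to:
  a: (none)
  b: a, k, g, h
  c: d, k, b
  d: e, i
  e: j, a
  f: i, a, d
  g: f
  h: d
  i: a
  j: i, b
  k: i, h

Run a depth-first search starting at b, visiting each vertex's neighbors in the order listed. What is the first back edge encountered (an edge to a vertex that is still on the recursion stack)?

j->b

DFS from b (visiting each vertex's neighbors in the order listed); mark gray on enter, black on exit:
b gray
  a gray
  a black
  k gray
    i gray
      i→a: a black — skip
    i black
    h gray
      d gray
        e gray
          j gray
            j→i: i black — skip
            j→b: b is gray → back edge
First back edge: j → b.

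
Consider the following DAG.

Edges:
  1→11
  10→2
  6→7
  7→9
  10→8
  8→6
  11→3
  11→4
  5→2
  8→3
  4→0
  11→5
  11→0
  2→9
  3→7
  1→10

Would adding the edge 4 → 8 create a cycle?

No

Adding 4→8 creates a cycle iff 8 can already reach 4.
Explore from 8: no path reaches 4. The graph stays acyclic.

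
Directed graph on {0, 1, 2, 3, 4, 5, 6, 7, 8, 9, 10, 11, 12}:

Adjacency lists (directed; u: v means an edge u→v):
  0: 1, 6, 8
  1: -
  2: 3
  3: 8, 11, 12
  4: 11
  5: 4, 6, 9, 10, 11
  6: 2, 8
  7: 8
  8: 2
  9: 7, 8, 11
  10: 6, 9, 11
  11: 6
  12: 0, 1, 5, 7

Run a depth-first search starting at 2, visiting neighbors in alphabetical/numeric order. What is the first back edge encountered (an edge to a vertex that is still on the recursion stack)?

8->2

DFS from 2 (visiting neighbors in alphabetical/numeric order); mark gray on enter, black on exit:
2 gray
  3 gray
    8 gray
      8→2: 2 is gray → back edge
First back edge: 8 → 2.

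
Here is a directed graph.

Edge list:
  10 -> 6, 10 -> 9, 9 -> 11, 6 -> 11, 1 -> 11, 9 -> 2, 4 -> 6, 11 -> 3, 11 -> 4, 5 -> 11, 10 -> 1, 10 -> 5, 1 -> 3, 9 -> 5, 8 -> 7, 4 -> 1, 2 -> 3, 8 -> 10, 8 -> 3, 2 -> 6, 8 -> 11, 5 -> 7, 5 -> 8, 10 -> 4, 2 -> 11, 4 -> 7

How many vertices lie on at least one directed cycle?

A vertex is on a directed cycle iff it belongs to a strongly connected component of size ≥ 2 (or has a self-loop).
The vertices on cycles are {1, 4, 5, 6, 8, 9, 10, 11} — 8 in total.

8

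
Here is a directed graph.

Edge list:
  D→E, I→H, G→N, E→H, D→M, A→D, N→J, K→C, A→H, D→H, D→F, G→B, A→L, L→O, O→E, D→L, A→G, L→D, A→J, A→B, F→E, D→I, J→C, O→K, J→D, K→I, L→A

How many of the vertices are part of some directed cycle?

6

A vertex is on a directed cycle iff it belongs to a strongly connected component of size ≥ 2 (or has a self-loop).
The vertices on cycles are {A, D, G, J, L, N} — 6 in total.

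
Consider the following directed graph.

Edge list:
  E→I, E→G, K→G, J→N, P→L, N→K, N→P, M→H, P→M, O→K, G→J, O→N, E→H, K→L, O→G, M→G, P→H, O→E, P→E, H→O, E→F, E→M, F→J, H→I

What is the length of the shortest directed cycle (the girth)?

3

For each vertex v, BFS finds the shortest path from v back to v.
The shortest such closed walk is E → H → O → E, length 3.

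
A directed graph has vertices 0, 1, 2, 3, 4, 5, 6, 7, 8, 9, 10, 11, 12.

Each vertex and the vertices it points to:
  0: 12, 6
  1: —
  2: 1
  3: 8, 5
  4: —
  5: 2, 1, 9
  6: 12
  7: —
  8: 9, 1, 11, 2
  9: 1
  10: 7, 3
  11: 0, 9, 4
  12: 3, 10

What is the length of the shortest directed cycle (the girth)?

5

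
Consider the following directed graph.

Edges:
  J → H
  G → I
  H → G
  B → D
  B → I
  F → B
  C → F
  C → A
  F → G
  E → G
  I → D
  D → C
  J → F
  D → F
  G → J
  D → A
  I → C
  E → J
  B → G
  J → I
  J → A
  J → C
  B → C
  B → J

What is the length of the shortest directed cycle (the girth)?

3

For each vertex v, BFS finds the shortest path from v back to v.
The shortest such closed walk is J → F → G → J, length 3.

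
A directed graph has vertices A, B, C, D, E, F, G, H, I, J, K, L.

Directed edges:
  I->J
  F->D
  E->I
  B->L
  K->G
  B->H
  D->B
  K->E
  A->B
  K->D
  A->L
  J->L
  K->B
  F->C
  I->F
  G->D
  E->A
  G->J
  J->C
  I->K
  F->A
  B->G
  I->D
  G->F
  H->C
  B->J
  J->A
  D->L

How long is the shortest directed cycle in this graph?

For each vertex v, BFS finds the shortest path from v back to v.
The shortest such closed walk is K → E → I → K, length 3.

3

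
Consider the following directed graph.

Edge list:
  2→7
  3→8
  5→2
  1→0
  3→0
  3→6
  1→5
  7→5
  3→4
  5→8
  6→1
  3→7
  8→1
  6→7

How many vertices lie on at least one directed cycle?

5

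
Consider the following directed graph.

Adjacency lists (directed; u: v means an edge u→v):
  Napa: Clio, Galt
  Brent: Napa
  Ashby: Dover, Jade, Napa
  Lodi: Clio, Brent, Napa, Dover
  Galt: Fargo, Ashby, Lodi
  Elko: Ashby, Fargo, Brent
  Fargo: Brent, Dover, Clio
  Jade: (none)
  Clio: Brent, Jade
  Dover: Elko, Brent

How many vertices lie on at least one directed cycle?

A vertex is on a directed cycle iff it belongs to a strongly connected component of size ≥ 2 (or has a self-loop).
The vertices on cycles are {Clio, Elko, Galt, Lodi, Napa, Ashby, Brent, Dover, Fargo} — 9 in total.

9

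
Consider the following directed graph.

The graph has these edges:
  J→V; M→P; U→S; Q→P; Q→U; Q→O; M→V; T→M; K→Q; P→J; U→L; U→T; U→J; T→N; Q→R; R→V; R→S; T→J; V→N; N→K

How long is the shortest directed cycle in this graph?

For each vertex v, BFS finds the shortest path from v back to v.
The shortest such closed walk is K → Q → U → T → N → K, length 5.

5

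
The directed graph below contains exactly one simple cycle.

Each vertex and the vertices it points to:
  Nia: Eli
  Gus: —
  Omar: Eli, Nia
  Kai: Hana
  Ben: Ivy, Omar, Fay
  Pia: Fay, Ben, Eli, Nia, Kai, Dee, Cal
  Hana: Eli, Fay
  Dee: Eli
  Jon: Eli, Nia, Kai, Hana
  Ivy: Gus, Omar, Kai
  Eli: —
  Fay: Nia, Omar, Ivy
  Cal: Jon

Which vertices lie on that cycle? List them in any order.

DFS with gray/black marking from Ivy:
Ivy gray
  Gus gray
  Gus black
  Omar gray
    Eli gray
    Eli black
    Nia gray
      Nia→Eli: Eli black — skip
    Nia black
  Omar black
  Kai gray
    Hana gray
      Hana→Eli: Eli black — skip
      Fay gray
        Fay→Nia: Nia black — skip
        Fay→Omar: Omar black — skip
        Fay→Ivy: Ivy is gray → back edge
Back edge closes the cycle Ivy → Kai → Hana → Fay → Ivy; its vertices are {Fay, Ivy, Kai, Hana}.

Fay, Ivy, Kai, Hana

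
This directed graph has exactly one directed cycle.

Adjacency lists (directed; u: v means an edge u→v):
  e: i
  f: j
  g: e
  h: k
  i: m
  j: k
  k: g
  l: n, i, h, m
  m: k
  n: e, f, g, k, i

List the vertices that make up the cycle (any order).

e, g, i, k, m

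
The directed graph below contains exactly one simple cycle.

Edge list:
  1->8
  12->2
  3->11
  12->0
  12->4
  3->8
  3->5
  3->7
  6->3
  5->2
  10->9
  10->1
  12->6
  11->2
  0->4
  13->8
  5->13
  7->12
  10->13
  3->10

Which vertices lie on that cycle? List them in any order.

3, 6, 7, 12

DFS with gray/black marking from 3:
3 gray
  7 gray
    12 gray
      2 gray
      2 black
      6 gray
        6→3: 3 is gray → back edge
Back edge closes the cycle 3 → 7 → 12 → 6 → 3; its vertices are {3, 6, 7, 12}.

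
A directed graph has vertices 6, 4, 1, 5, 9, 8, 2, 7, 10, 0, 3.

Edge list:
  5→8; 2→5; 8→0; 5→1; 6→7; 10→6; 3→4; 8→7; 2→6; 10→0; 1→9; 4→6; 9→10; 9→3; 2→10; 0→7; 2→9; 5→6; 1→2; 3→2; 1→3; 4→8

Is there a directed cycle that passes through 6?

No

6 lies on a cycle iff there is a path from 6 back to itself.
Exploring from 6, it never reaches itself; equivalently, its strongly connected component is a singleton.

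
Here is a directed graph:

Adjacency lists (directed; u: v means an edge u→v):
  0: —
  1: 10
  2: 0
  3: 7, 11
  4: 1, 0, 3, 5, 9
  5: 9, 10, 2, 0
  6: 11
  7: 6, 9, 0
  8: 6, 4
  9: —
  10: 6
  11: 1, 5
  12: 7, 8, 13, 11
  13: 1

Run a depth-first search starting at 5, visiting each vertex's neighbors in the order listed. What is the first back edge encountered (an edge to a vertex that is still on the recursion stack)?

DFS from 5 (visiting each vertex's neighbors in the order listed); mark gray on enter, black on exit:
5 gray
  9 gray
  9 black
  10 gray
    6 gray
      11 gray
        1 gray
          1→10: 10 is gray → back edge
First back edge: 1 → 10.

1→10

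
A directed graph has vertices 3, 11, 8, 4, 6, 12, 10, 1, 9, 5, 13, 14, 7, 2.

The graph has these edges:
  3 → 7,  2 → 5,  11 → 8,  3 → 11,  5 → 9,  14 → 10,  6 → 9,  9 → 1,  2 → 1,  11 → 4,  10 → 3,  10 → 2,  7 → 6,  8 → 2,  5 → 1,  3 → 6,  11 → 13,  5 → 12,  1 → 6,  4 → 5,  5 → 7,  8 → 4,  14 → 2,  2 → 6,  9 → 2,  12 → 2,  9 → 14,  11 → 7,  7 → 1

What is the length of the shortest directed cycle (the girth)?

3

For each vertex v, BFS finds the shortest path from v back to v.
The shortest such closed walk is 5 → 12 → 2 → 5, length 3.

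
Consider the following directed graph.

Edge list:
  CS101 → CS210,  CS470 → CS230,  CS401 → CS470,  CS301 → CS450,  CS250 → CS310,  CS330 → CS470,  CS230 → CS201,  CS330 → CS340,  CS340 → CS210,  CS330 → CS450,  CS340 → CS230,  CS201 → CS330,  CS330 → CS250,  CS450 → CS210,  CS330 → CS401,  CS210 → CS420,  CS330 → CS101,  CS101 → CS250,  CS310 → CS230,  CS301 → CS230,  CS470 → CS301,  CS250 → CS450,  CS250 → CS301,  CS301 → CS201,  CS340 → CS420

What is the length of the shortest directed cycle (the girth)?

For each vertex v, BFS finds the shortest path from v back to v.
The shortest such closed walk is CS330 → CS250 → CS301 → CS201 → CS330, length 4.

4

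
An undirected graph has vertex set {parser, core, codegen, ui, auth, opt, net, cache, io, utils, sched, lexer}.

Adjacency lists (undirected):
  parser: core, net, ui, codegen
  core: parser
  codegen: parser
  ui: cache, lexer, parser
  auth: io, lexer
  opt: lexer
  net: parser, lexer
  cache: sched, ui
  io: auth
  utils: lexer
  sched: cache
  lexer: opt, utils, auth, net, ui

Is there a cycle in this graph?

Yes

DFS, tracking each vertex's parent; an edge to a visited non-parent vertex closes a cycle.
Start from io:
visit io (parent –)
  visit auth (parent io)
    auth–io: parent, skip
    visit lexer (parent auth)
      visit opt (parent lexer)
        opt–lexer: parent, skip
      visit utils (parent lexer)
        utils–lexer: parent, skip
      lexer–auth: parent, skip
      visit net (parent lexer)
        visit parser (parent net)
          visit core (parent parser)
            core–parser: parent, skip
          parser–net: parent, skip
          visit ui (parent parser)
            visit cache (parent ui)
              visit sched (parent cache)
                sched–cache: parent, skip
              cache–ui: parent, skip
            ui–lexer: lexer visited and ≠ parent → cycle
Cycle: lexer – net – parser – ui – lexer.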